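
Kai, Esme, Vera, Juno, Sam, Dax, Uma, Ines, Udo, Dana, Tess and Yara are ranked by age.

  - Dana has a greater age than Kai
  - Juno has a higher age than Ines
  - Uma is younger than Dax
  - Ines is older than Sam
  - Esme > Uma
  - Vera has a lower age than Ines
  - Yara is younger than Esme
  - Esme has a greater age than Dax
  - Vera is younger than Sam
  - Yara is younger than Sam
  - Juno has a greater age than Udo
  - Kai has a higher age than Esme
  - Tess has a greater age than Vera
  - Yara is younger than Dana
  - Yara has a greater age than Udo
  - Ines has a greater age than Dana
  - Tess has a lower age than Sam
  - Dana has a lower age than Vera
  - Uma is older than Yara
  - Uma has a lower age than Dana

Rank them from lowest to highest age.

Udo < Yara < Uma < Dax < Esme < Kai < Dana < Vera < Tess < Sam < Ines < Juno

The consecutive links are each given: Udo < Yara; Yara < Uma; Uma < Dax; Dax < Esme; Esme < Kai; Kai < Dana; Dana < Vera; Vera < Tess; Tess < Sam; Sam < Ines; Ines < Juno.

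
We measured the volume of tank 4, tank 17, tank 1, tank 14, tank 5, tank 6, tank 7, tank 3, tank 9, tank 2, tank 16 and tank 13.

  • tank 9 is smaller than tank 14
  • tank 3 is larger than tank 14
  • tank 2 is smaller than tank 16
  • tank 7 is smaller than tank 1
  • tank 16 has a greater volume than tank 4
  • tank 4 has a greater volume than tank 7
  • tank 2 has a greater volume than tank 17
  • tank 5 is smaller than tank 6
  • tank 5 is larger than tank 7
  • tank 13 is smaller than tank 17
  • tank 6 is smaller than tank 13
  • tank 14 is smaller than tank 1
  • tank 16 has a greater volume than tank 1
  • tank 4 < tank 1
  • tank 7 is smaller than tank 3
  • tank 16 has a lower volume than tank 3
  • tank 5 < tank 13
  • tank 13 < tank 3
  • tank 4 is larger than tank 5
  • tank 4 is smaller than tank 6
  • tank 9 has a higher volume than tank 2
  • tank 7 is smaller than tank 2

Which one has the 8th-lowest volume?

Piecing the relations together gives one ordering: tank 7 < tank 5 < tank 4 < tank 6 < tank 13 < tank 17 < tank 2 < tank 9 < tank 14 < tank 1 < tank 16 < tank 3.
Counting 8 from the smallest end gives tank 9.

tank 9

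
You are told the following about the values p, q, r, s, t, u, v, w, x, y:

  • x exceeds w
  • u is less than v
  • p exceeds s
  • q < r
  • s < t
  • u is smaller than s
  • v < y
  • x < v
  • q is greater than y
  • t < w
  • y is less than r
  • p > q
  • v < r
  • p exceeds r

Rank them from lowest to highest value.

The consecutive links are each given: u < s; s < t; t < w; w < x; x < v; v < y; y < q; q < r; r < p.

u < s < t < w < x < v < y < q < r < p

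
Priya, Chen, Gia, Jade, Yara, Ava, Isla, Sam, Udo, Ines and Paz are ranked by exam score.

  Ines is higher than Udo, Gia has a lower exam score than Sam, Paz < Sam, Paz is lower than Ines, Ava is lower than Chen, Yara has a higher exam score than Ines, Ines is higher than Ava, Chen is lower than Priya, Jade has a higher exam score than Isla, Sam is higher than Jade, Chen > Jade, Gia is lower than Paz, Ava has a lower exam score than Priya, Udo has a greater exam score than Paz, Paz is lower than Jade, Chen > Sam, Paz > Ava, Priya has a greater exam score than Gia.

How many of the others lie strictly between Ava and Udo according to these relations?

The relations place Ava below Udo. An element lies strictly between them when it is forced above Ava and also forced below Udo.
Above Ava: {Paz, Jade, Ines, Yara, Sam, Chen, Priya}. Below Udo: {Gia, Paz}.
Intersection: {Paz} — 1.

1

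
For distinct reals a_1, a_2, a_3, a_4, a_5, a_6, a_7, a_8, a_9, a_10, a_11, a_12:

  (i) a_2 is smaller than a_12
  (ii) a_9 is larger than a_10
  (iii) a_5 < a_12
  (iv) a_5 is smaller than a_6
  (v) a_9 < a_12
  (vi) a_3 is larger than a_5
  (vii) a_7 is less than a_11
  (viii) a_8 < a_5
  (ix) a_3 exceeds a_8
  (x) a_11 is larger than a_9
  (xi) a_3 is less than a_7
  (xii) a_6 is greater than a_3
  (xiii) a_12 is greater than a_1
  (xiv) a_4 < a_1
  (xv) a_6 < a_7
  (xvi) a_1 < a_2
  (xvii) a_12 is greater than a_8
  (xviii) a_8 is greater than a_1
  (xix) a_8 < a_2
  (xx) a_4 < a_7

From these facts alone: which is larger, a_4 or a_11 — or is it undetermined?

a_11

a_4 < a_1 and a_1 < a_8 give a_4 < a_8.
Then a_8 < a_5 extends the chain to a_5.
With a_5 < a_3: a_4 < a_1 < a_8 < a_5 < a_3.
With a_3 < a_6: a_4 < a_1 < a_8 < a_5 < a_3 < a_6.
With a_6 < a_7: a_4 < a_1 < a_8 < a_5 < a_3 < a_6 < a_7.
Then a_7 < a_11 extends the chain to a_11.
So a_11 is larger.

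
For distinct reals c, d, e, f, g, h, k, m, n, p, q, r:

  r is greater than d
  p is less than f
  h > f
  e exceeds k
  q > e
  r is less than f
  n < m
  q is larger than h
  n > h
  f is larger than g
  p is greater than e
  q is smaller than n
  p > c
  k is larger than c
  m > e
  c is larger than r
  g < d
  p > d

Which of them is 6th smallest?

e

Chaining the given pairs: g < d < r < c < k < e < p < f < h < q < n < m.
The 6th smallest is e.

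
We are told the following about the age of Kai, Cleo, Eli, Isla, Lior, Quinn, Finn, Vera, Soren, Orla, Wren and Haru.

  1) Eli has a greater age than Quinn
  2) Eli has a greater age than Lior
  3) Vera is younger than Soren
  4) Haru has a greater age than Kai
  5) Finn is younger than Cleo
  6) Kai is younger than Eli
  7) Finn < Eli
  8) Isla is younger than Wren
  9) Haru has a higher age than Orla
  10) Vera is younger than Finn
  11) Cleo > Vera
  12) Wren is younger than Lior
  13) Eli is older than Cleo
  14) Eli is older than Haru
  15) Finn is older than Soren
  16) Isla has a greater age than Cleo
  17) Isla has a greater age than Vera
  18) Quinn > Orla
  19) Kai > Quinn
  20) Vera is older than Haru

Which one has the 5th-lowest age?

The consecutive relations fix a unique order: Orla < Quinn < Kai < Haru < Vera < Soren < Finn < Cleo < Isla < Wren < Lior < Eli.
Counting 5 from the smallest end gives Vera.

Vera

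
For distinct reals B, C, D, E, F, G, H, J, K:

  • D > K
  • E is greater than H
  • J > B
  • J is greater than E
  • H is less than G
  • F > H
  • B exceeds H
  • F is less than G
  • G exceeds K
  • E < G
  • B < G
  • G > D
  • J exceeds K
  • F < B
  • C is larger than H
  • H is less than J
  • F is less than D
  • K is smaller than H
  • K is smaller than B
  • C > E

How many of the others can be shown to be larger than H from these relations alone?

Directly above H: E, F, C, B, G, J.
One step further: D (7 so far).
Nothing else is reachable above H; 7 in all.

7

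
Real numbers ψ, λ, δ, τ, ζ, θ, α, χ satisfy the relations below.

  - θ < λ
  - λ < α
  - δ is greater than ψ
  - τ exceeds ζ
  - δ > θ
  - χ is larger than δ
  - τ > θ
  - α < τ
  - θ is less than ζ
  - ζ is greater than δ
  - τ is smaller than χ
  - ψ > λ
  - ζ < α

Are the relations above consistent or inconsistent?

Every relation is compatible with θ < λ < ψ < δ < ζ < α < τ < χ; the set is consistent.

consistent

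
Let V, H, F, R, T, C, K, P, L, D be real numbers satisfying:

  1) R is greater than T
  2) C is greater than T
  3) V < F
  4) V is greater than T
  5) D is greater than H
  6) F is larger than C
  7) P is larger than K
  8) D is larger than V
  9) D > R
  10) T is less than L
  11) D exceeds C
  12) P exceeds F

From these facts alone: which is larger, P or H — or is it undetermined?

undetermined

Following every chain through H: above H we get D.
P is not reached, and no chain runs the other way from P to H.
So the given relations leave the order of H and P undetermined.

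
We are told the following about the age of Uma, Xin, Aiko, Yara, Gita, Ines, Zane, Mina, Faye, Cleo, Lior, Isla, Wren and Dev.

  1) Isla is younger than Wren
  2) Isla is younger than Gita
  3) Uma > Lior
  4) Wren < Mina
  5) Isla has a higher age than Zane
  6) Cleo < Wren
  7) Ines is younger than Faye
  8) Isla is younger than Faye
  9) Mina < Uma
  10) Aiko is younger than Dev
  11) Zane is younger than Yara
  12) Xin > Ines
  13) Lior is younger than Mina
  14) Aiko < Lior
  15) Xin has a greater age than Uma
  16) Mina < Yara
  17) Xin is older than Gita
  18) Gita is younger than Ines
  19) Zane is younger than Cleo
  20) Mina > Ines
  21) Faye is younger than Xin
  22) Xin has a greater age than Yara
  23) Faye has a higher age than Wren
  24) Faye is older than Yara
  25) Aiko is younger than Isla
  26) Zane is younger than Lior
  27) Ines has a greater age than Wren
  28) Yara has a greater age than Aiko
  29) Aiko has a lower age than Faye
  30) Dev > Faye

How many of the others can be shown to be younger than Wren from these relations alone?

4

Directly below Wren: Cleo, Isla.
One step further: Zane, Aiko (4 so far).
No other element is forced below Wren by the given relations, so the count is 4.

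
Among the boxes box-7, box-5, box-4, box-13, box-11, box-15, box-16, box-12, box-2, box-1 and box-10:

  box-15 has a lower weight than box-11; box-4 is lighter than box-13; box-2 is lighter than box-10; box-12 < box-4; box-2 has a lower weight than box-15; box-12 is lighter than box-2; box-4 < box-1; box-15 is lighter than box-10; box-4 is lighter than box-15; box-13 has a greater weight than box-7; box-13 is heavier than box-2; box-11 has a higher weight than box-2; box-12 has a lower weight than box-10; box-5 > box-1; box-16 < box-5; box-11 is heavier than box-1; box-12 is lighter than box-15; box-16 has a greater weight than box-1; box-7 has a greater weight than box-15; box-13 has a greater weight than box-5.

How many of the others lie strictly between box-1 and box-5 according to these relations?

The relations place box-1 below box-5. An element lies strictly between them when it is forced above box-1 and also forced below box-5.
Above box-1: {box-16, box-11, box-13}. Below box-5: {box-12, box-4, box-16}.
Intersection: {box-16} — 1.

1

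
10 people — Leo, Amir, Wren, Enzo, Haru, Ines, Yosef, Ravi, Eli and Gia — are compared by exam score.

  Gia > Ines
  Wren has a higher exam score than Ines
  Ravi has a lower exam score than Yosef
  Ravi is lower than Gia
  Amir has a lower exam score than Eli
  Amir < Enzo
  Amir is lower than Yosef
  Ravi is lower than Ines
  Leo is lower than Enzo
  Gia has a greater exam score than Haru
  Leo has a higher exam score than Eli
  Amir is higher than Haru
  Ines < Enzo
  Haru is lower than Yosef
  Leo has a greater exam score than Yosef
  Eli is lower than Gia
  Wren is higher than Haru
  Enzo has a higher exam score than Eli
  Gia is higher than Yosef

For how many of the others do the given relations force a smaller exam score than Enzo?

The elements the relations force below Enzo are Ravi, Haru, Ines, Amir, Eli, Yosef, Leo — no chain reaches any other.
That is 7.

7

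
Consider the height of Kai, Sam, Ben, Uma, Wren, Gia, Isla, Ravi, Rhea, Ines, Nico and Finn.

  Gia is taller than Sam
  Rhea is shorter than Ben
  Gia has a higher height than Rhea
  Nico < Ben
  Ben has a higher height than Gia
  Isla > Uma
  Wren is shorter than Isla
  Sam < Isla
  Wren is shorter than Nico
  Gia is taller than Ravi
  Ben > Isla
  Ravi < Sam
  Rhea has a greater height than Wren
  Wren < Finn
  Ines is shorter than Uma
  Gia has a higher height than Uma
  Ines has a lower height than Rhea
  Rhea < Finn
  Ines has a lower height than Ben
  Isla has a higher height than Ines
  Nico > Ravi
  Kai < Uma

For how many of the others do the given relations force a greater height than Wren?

6

From Wren the given relations immediately reach Rhea, Finn, Isla, Nico.
From those, Gia, Ben — 6 in total.
Nothing else is reachable above Wren; 6 in all.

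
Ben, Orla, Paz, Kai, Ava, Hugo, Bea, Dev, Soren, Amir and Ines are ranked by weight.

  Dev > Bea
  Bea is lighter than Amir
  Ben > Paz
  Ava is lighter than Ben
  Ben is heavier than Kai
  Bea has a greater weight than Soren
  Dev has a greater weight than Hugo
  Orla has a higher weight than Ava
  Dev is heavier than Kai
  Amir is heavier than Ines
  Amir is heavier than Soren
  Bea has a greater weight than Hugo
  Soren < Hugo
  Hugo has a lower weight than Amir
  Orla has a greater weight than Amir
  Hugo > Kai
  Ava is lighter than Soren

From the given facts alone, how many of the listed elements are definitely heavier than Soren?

The elements the relations force above Soren are Hugo, Bea, Amir, Orla, Dev — no chain reaches any other.
That is 5.

5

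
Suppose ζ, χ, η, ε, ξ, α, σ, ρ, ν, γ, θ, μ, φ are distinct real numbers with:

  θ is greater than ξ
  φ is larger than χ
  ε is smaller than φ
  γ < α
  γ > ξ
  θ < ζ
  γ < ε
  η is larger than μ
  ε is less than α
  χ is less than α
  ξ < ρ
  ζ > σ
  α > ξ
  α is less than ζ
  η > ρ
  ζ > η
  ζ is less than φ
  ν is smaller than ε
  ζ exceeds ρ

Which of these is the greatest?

ξ is not greatest since ξ < γ; σ is not greatest since σ < ζ; ν is not greatest since ν < ε; χ is not greatest since χ < α; γ is not greatest since γ < α; μ is not greatest since μ < η; ρ is not greatest since ρ < ζ; ε is not greatest since ε < α; η is not greatest since η < ζ; α is not greatest since α < ζ; θ is not greatest since θ < ζ; ζ is not greatest since ζ < φ.
Only φ has nothing above it, so φ is the greatest.

φ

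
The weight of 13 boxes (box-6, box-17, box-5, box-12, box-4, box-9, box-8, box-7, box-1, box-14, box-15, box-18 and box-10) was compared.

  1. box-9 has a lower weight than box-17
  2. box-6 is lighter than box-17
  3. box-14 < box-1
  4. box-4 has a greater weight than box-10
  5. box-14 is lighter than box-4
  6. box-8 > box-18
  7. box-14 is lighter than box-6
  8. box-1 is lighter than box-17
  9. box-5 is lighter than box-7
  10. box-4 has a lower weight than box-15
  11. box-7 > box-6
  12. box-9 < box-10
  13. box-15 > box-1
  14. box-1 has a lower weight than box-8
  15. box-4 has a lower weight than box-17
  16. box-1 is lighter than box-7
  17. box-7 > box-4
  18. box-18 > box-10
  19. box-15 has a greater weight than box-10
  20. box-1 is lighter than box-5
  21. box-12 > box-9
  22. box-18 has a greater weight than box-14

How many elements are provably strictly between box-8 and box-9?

2

Chaining upward from box-9 reaches: box-10, box-4, box-15, box-17, box-18, box-12, box-7.
Chaining downward from box-8 reaches: box-14, box-1, box-10, box-18.
Strictly between box-9 and box-8 are those in both lists: box-10, box-18 — 2 elements.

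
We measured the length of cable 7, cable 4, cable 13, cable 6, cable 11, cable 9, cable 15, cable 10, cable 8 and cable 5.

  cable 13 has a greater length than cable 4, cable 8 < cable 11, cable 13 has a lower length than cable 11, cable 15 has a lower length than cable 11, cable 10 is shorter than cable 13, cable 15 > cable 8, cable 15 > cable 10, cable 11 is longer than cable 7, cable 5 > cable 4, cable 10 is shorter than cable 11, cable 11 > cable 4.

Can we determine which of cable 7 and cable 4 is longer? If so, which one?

undetermined

Following every chain through cable 4: above cable 4 we get cable 5, cable 13, cable 11.
cable 7 is not reached, and no chain runs the other way from cable 7 to cable 4.
So the given relations leave the order of cable 4 and cable 7 undetermined.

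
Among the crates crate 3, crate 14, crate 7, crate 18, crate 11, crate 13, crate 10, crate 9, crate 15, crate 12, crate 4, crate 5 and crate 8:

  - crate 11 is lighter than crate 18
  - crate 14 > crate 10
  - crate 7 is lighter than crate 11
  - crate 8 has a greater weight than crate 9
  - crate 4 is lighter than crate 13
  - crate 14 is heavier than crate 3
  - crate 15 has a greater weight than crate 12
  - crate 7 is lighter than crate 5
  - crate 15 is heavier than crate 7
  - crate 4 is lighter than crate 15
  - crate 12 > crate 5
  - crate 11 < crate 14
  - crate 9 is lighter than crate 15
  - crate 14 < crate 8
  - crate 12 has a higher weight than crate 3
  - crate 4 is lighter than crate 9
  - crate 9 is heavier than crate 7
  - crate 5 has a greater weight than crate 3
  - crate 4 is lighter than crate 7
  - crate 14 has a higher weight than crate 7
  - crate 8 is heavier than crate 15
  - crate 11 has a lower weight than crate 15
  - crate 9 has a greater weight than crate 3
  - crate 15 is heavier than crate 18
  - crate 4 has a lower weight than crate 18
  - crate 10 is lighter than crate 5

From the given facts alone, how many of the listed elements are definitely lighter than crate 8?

11

From crate 8 the given relations immediately reach crate 9, crate 15, crate 14.
From those, crate 4, crate 7, crate 11, crate 3, crate 10, crate 18, crate 12 — 10 in total.
From those, crate 5 — 11 in total.
No other element is forced below crate 8 by the given relations, so the count is 11.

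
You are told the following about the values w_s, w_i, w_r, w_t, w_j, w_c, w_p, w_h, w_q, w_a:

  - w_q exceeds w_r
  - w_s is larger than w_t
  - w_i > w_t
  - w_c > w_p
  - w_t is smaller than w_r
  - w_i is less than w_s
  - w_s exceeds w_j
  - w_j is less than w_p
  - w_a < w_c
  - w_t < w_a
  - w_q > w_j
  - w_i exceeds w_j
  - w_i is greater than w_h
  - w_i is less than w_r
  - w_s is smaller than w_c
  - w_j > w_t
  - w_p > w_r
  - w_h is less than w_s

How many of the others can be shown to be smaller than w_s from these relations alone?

The elements the relations force below w_s are w_h, w_t, w_j, w_i — no chain reaches any other.
That is 4.

4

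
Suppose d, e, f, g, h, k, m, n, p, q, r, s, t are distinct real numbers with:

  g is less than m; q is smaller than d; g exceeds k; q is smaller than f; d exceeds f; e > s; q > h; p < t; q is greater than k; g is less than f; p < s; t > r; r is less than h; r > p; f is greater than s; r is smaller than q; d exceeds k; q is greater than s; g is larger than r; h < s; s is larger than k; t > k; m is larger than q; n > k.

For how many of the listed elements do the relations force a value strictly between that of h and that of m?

2

Chaining upward from h reaches: s, q, e, f, d.
Chaining downward from m reaches: k, p, r, g, s, q.
Strictly between h and m are those in both lists: s, q — 2 elements.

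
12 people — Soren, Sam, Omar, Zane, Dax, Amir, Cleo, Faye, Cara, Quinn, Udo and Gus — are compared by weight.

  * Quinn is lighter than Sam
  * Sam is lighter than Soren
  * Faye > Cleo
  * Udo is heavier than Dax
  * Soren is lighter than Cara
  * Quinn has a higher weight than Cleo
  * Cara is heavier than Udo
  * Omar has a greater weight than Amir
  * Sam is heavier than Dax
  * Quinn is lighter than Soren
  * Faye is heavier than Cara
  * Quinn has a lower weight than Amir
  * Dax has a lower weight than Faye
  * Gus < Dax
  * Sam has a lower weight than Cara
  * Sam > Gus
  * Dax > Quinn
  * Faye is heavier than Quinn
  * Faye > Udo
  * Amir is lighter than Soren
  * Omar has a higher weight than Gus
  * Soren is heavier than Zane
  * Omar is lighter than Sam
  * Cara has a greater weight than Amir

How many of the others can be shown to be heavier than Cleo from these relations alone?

9

Directly above Cleo: Quinn, Faye.
One step further: Amir, Dax, Sam, Soren (6 so far).
One step further: Omar, Udo, Cara (9 so far).
Nothing else is reachable above Cleo; 9 in all.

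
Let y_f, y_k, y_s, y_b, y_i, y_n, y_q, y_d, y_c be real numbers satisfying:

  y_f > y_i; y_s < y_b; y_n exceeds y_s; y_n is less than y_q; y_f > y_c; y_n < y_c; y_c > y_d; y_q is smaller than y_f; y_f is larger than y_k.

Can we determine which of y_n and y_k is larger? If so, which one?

undetermined

Following every chain through y_n: above y_n we get y_c, y_q, y_f; below y_n we get y_s.
y_k is not reached, and no chain runs the other way from y_k to y_n.
So the given relations leave the order of y_n and y_k undetermined.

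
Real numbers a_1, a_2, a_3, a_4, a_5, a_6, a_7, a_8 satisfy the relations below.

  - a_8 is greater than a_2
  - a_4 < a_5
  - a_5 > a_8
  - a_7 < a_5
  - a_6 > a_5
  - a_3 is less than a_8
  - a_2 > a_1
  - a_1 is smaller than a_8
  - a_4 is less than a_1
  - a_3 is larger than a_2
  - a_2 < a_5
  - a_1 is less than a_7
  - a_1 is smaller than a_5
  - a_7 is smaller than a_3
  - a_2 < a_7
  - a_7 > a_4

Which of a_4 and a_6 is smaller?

Chaining the given relations: a_4 < a_1 < a_2 < a_7 < a_3 < a_8 < a_5 < a_6.
So a_4 < a_6; a_4 is the smaller of the two.

a_4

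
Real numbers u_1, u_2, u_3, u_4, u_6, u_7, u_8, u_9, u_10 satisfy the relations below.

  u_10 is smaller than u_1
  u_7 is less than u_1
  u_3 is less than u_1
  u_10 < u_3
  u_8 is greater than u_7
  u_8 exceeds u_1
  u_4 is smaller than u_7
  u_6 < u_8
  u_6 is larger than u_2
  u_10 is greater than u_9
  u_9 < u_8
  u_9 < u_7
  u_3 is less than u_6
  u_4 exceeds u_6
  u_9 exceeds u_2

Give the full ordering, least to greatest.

u_2 < u_9 < u_10 < u_3 < u_6 < u_4 < u_7 < u_1 < u_8

Each adjacent pair is fixed by a given relation: u_2 < u_9; u_9 < u_10; u_10 < u_3; u_3 < u_6; u_6 < u_4; u_4 < u_7; u_7 < u_1; u_1 < u_8. Chaining them end to end gives the full order.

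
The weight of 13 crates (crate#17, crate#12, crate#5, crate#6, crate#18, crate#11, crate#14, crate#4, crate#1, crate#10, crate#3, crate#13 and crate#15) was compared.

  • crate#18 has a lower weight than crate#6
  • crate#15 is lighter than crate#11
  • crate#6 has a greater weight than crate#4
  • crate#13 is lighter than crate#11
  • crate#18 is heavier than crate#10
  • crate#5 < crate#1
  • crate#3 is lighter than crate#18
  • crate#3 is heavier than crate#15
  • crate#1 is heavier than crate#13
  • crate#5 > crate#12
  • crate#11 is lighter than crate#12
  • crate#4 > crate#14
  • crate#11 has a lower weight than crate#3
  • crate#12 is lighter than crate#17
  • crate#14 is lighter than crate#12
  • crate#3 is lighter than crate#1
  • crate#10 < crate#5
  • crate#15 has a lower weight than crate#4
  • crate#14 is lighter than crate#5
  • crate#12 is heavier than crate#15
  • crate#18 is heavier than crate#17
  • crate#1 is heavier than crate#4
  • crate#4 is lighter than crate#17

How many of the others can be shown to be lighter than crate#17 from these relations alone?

6

From crate#17 the given relations immediately reach crate#12, crate#4.
From those, crate#15, crate#11, crate#14 — 5 in total.
From those, crate#13 — 6 in total.
Nothing else is reachable below crate#17; 6 in all.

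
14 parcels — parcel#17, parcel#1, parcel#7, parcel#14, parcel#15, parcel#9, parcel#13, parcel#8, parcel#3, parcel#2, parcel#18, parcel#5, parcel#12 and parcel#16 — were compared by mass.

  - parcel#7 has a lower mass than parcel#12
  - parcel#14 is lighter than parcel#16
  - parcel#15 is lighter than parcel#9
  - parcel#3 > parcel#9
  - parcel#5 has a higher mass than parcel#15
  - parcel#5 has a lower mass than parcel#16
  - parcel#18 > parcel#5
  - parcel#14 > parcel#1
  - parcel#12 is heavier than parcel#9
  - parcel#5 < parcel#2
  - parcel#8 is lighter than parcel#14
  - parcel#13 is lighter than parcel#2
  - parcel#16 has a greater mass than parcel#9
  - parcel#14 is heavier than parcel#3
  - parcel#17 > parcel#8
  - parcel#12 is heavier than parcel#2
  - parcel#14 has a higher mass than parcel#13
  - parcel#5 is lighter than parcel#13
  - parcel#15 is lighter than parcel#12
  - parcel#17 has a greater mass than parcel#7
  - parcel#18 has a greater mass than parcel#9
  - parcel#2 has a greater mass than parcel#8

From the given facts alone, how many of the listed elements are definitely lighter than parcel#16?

From parcel#16 the given relations immediately reach parcel#5, parcel#9, parcel#14.
From those, parcel#8, parcel#15, parcel#13, parcel#1, parcel#3 — 8 in total.
No other element is forced below parcel#16 by the given relations, so the count is 8.

8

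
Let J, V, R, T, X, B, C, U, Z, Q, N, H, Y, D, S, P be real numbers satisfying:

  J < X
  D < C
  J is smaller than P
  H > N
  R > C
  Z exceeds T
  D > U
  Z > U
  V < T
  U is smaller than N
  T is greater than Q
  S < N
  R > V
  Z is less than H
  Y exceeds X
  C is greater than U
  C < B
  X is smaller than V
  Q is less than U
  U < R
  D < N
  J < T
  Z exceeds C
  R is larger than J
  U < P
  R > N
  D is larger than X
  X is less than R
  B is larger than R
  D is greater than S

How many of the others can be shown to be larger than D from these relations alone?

From D the given relations immediately reach C, N.
From those, R, B, Z, H — 6 in total.
No other element is forced above D by the given relations, so the count is 6.

6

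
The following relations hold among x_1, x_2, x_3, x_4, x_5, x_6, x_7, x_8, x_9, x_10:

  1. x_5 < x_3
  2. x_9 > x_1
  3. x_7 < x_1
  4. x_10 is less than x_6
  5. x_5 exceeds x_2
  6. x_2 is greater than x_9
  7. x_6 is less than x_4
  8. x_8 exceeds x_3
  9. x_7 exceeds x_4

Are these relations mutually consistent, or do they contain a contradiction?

consistent

The single ordering x_10 < x_6 < x_4 < x_7 < x_1 < x_9 < x_2 < x_5 < x_3 < x_8 satisfies every listed relation, so no contradiction arises.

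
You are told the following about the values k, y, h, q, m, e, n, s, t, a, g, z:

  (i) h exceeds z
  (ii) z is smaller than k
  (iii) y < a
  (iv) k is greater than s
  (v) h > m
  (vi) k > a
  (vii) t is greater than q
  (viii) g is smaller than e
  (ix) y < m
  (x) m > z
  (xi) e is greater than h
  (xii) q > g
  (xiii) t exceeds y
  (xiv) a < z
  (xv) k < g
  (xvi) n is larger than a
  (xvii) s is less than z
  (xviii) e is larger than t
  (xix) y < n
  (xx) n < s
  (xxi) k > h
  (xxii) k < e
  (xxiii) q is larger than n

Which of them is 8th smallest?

Piecing the relations together gives one ordering: y < a < n < s < z < m < h < k < g < q < t < e.
The 8th smallest is k.

k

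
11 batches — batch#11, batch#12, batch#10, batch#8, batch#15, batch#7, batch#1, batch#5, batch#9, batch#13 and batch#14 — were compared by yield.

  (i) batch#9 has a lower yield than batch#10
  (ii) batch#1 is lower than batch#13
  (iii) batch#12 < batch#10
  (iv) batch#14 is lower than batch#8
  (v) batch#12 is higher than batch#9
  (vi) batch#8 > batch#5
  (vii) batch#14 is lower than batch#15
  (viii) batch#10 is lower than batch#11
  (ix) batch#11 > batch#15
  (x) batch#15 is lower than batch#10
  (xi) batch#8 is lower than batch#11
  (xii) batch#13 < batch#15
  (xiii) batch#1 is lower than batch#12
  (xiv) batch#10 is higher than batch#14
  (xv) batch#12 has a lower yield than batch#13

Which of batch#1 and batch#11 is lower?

The relevant relations are batch#1 < batch#12; batch#12 < batch#13; batch#13 < batch#15; batch#15 < batch#10; batch#10 < batch#11.
Together: batch#1 < batch#12 < batch#13 < batch#15 < batch#10 < batch#11.
So batch#1 < batch#11; batch#1 is the lower of the two.

batch#1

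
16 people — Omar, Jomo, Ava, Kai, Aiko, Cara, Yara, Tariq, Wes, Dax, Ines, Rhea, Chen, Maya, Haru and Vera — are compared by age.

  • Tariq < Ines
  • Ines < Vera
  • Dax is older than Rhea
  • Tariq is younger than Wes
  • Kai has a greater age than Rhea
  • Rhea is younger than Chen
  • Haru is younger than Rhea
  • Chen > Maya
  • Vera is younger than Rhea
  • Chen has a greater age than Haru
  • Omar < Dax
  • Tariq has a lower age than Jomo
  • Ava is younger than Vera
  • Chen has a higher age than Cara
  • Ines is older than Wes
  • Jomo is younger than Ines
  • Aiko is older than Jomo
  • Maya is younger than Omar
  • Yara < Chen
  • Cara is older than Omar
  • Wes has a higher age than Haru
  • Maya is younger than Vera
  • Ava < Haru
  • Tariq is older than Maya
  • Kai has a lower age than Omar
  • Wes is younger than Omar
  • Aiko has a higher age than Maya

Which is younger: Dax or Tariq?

Tariq < Jomo < Ines < Vera < Rhea < Kai < Omar < Dax, by transitivity through Jomo, Ines, Vera, Rhea, Kai, Omar.
So Tariq < Dax; Tariq is the younger of the two.

Tariq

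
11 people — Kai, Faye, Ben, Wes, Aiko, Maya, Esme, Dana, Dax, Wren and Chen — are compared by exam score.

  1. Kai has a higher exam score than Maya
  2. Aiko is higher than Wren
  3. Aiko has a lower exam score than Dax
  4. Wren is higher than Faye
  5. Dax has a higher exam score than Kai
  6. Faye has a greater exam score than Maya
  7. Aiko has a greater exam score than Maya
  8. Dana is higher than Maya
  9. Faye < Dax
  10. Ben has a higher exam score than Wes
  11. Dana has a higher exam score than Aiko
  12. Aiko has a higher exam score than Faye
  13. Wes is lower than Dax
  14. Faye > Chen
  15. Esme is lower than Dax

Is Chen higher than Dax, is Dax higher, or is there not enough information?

The relevant relations are Chen < Faye; Faye < Wren; Wren < Aiko; Aiko < Dax.
Together: Chen < Faye < Wren < Aiko < Dax.
So Dax is higher.

Dax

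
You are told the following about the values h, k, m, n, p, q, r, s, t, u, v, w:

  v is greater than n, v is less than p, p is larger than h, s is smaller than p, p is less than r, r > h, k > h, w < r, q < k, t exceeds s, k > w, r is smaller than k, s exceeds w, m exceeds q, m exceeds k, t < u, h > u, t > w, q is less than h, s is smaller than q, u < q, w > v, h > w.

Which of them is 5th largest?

h

The consecutive relations fix a unique order: n < v < w < s < t < u < q < h < p < r < k < m.
Counting 5 from the largest end gives h.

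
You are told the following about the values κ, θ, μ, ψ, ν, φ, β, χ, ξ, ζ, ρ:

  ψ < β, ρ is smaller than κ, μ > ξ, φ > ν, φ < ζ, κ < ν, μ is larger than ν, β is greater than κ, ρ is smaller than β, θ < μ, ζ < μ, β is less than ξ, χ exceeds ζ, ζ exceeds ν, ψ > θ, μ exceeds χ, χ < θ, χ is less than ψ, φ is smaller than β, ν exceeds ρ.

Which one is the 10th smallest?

ξ

Piecing the relations together gives one ordering: ρ < κ < ν < φ < ζ < χ < θ < ψ < β < ξ < μ.
The 10th smallest is ξ.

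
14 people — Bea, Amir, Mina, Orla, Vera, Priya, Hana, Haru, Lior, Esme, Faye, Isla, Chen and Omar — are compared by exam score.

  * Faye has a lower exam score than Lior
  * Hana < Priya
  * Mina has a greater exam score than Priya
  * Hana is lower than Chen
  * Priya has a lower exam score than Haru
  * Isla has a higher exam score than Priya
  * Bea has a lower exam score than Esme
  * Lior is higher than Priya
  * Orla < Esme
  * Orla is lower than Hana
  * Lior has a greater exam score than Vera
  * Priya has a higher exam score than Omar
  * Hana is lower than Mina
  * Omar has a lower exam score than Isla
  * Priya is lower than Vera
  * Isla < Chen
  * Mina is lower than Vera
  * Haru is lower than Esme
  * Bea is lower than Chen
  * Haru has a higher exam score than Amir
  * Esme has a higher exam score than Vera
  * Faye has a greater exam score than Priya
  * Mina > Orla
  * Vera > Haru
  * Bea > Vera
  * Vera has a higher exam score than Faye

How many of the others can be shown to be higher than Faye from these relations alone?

5

Directly above Faye: Vera, Lior.
One step further: Bea, Esme (4 so far).
One step further: Chen (5 so far).
No other element is forced above Faye by the given relations, so the count is 5.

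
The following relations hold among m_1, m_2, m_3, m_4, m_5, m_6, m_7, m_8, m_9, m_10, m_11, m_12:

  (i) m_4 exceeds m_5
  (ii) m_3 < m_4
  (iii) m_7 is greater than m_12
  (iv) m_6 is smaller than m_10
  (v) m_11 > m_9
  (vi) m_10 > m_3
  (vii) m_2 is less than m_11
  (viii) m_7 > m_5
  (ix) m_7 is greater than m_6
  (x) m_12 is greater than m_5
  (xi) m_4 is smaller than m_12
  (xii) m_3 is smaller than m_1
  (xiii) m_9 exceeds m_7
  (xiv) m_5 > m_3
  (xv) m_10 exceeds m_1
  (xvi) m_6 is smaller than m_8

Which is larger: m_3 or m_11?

m_11

Chaining the given relations: m_3 < m_5 < m_4 < m_12 < m_7 < m_9 < m_11.
So m_3 < m_11; m_11 is the larger of the two.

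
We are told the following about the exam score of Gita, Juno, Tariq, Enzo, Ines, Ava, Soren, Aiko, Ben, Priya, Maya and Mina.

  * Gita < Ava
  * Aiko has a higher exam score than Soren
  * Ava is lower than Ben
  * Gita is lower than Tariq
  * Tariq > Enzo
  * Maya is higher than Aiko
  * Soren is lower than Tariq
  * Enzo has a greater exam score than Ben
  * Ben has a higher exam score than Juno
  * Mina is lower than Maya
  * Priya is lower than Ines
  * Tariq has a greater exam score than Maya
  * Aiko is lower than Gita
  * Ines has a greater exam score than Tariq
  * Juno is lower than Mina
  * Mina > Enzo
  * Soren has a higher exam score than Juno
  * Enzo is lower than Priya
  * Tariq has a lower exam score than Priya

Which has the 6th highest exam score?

Enzo

Chaining the given pairs: Juno < Soren < Aiko < Gita < Ava < Ben < Enzo < Mina < Maya < Tariq < Priya < Ines.
Counting 6 from the largest end gives Enzo.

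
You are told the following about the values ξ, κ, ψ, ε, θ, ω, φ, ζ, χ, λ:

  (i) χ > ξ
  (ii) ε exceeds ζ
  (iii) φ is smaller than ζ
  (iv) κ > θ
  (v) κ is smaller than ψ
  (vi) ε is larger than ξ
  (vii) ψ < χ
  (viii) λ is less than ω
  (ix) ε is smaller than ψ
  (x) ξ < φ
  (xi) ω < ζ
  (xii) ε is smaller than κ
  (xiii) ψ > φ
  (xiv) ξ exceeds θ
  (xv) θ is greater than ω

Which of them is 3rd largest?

κ

Piecing the relations together gives one ordering: λ < ω < θ < ξ < φ < ζ < ε < κ < ψ < χ.
The 3rd largest is κ.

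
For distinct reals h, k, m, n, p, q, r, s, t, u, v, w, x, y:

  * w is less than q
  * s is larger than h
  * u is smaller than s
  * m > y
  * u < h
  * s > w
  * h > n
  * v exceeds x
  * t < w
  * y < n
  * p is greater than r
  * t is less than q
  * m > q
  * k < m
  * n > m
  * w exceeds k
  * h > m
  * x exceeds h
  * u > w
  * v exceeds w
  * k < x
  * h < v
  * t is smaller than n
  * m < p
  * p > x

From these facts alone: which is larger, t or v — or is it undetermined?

v

t < w < q < m < n < h < x < v, by transitivity through w, q, m, n, h, x.
So v is larger.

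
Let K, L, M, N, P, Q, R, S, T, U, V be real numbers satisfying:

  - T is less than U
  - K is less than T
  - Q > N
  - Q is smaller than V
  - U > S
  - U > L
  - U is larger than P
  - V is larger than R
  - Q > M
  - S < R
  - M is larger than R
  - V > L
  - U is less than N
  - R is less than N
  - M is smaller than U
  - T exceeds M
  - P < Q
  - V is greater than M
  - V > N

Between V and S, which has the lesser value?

S < R < M < T < U < N < Q < V, by transitivity through R, M, T, U, N, Q.
So S < V; S is the smaller of the two.

S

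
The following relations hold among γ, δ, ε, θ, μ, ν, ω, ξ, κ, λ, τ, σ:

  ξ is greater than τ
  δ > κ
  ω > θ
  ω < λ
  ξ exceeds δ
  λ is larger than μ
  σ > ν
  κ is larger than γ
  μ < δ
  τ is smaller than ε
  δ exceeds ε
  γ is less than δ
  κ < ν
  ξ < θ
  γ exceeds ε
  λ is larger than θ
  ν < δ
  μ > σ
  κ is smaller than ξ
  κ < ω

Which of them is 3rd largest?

Piecing the relations together gives one ordering: τ < ε < γ < κ < ν < σ < μ < δ < ξ < θ < ω < λ.
Counting 3 from the largest end gives θ.

θ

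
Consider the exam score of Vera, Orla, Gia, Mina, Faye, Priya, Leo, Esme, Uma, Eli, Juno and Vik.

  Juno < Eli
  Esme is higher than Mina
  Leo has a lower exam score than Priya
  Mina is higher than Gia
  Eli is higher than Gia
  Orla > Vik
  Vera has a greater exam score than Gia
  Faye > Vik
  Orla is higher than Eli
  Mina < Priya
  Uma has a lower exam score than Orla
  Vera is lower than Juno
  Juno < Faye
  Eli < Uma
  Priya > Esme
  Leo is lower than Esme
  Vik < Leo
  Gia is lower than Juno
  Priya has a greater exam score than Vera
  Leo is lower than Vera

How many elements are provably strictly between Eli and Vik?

Chaining upward from Vik reaches: Leo, Esme, Vera, Juno, Faye, Uma, Priya, Orla.
Chaining downward from Eli reaches: Gia, Leo, Vera, Juno.
Strictly between Vik and Eli are those in both lists: Leo, Vera, Juno — 3 elements.

3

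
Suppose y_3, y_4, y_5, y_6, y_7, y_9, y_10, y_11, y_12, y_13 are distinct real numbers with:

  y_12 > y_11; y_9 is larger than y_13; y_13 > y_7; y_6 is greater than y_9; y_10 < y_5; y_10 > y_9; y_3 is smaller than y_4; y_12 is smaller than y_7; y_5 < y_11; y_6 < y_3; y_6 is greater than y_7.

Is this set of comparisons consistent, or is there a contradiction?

inconsistent

We have y_9 < y_10 stated directly, yet also y_10 < y_5 < y_11 < y_12 < y_7 < y_13 < y_9 by chaining the others — so y_10 < y_9. Contradiction.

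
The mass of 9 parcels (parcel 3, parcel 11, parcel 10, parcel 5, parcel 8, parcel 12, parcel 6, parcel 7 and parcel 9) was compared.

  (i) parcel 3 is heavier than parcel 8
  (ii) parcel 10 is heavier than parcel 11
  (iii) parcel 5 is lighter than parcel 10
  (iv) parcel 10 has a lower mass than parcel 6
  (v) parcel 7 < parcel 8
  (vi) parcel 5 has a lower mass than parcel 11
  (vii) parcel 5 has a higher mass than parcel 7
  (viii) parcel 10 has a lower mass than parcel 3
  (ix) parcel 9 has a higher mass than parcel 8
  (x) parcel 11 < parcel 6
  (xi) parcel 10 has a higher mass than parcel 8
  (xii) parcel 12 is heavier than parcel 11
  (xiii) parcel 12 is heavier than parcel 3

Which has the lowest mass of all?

parcel 5 is not least since parcel 7 < parcel 5; parcel 8 is not least since parcel 7 < parcel 8; parcel 11 is not least since parcel 5 < parcel 11; parcel 10 is not least since parcel 8 < parcel 10; parcel 3 is not least since parcel 10 < parcel 3; parcel 12 is not least since parcel 3 < parcel 12; parcel 9 is not least since parcel 8 < parcel 9; parcel 6 is not least since parcel 11 < parcel 6.
Only parcel 7 has nothing below it, so parcel 7 is the lowest mass.

parcel 7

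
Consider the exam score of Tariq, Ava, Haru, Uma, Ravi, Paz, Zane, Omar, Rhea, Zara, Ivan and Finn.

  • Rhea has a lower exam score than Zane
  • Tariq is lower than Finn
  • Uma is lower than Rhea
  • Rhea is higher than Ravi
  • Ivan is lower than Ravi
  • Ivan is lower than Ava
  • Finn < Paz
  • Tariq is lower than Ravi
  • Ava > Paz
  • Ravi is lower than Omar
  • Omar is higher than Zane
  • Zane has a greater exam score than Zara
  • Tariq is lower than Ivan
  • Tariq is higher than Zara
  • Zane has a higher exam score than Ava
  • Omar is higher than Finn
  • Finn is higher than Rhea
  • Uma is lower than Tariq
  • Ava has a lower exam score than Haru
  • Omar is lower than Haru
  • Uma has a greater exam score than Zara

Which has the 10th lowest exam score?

Zane

Piecing the relations together gives one ordering: Zara < Uma < Tariq < Ivan < Ravi < Rhea < Finn < Paz < Ava < Zane < Omar < Haru.
Counting 10 from the smallest end gives Zane.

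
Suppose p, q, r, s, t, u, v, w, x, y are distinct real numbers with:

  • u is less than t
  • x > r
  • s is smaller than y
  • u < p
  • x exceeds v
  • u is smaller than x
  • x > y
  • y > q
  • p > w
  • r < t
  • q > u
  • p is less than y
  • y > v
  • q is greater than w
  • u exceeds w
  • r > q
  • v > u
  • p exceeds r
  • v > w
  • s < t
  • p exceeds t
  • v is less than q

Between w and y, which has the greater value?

y

Chaining the given relations: w < u < v < q < r < t < p < y.
So w < y; y is the larger of the two.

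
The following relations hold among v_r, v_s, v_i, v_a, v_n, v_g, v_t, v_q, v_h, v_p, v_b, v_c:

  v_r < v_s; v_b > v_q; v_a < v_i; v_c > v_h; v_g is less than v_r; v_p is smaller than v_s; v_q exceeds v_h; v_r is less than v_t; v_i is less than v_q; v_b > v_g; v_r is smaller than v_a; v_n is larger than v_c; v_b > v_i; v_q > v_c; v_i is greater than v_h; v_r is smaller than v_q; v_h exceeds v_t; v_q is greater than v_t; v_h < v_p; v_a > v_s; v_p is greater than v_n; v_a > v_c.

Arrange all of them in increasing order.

Each adjacent pair is fixed by a given relation: v_g < v_r; v_r < v_t; v_t < v_h; v_h < v_c; v_c < v_n; v_n < v_p; v_p < v_s; v_s < v_a; v_a < v_i; v_i < v_q; v_q < v_b. Chaining them end to end gives the full order.

v_g < v_r < v_t < v_h < v_c < v_n < v_p < v_s < v_a < v_i < v_q < v_b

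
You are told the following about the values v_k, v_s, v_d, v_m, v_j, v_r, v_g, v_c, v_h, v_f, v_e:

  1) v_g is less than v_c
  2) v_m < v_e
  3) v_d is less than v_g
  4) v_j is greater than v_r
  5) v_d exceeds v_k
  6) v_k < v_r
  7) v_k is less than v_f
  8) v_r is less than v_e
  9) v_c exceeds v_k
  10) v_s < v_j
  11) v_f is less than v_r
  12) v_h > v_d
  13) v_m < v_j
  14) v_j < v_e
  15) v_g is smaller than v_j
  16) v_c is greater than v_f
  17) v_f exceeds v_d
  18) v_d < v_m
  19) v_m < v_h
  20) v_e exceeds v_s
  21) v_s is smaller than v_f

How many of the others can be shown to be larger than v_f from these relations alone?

4

The elements the relations force above v_f are v_r, v_j, v_c, v_e — no chain reaches any other.
That is 4.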